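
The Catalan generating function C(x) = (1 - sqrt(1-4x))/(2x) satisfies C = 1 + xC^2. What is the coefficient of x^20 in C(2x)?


Substituting x -> 2x scales the n-th coefficient by 2^n, so [x^20] C(2x) = 2^20 * C_20.
C_20 = C(2*20, 20)/(21) = 137846528820/21 = 6564120420.
So 2^20 * 6564120420 = 1048576 * 6564120420 = 6882979133521920.

6882979133521920


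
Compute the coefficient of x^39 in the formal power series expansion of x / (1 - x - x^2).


Let f(x) = sum_{k>=0} a_k x^k. Multiplying f(x) * (1 - x - x^2) = x and matching coefficients gives a_0 = 0, a_1 = 1, and a_k = a_{k-1} + a_{k-2} for k >= 2. These are the Fibonacci numbers F_k.
Iterating from F_0 = 0, F_1 = 1:
F_0=0, F_1=1, F_2=1, F_3=2, F_4=3, F_5=5, F_6=8, F_7=13, F_8=21, F_9=34, ...
F_39 = 63245986.

63245986


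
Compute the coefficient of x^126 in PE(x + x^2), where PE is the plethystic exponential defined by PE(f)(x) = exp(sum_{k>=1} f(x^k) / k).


With f(x) = x + x^2, the exponent is sum_{k>=1} (x^k + x^(2k)) / k = -ln(1 - x) - ln(1 - x^2). Exponentiating:
PE(x + x^2) = 1 / ((1 - x)(1 - x^2)).
This is the generating function for partitions of n into parts of size 1 or 2. The number of 2's can be any j in 0..63, and the rest are 1's, so
[x^126] = floor(126/2) + 1 = 64.

64


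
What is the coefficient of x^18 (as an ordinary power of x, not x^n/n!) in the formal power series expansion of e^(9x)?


The exponential series is e^y = sum_{k>=0} y^k / k!. Substituting y = 9x gives
e^(9x) = sum_{k>=0} 9^k x^k / k!.
So the coefficient of x^n is a^n/n! with a = 9, n = 18:
9^18 / 18! = 150094635296999121/6402373705728000 = 22876792454961/975822848000

22876792454961/975822848000


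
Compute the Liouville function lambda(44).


The Liouville function is lambda(k) = (-1)^Omega(k), where Omega(k) counts the prime factors of k with multiplicity.
Factoring: 44 = 2 * 2 * 11, so Omega(44) = 3.
lambda(44) = (-1)^3 = -1.

-1


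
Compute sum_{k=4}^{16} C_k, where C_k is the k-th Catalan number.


C_4 through C_16: 14, 42, 132, 429, 1430, 4862, 16796, 58786, 208012, 742900, 2674440, 9694845, 35357670
Sum = 14 + 42 + 132 + 429 + 1430 + 4862 + 16796 + 58786 + 208012 + 742900 + 2674440 + 9694845 + 35357670
= 48760358

48760358


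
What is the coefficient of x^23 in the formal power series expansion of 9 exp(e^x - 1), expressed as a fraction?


exp(e^x - 1) is the exponential generating function for the Bell numbers Bell_k: exp(e^x - 1) = sum_{k>=0} Bell_k x^k / k!.
So the coefficient of x^23 in 9 exp(e^x - 1) is 9 Bell_23 / 23!.
Computing: Bell_23 = 44152005855084346 and 23! = 25852016738884976640000, giving
9 * 44152005855084346/25852016738884976640000 = 22076002927542173/1436223152160276480000.

22076002927542173/1436223152160276480000


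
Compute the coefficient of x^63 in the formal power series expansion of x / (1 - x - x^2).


Let f(x) = sum_{k>=0} a_k x^k. Multiplying f(x) * (1 - x - x^2) = x and matching coefficients gives a_0 = 0, a_1 = 1, and a_k = a_{k-1} + a_{k-2} for k >= 2. These are the Fibonacci numbers F_k.
Iterating from F_0 = 0, F_1 = 1:
F_0=0, F_1=1, F_2=1, F_3=2, F_4=3, F_5=5, F_6=8, F_7=13, F_8=21, F_9=34, ...
F_63 = 6557470319842.

6557470319842


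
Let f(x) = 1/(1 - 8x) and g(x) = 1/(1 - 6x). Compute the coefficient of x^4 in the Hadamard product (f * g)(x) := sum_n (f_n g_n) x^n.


f has coefficients f_k = 8^k and g has coefficients g_k = 6^k, so the Hadamard product has coefficient (f*g)_k = 8^k * 6^k = 48^k.
For k = 4: 48^4 = 5308416.

5308416


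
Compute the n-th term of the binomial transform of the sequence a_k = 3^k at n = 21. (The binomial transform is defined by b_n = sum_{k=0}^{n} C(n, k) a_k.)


With a_k = 3^k, b_n = sum_{k=0}^{n} C(n, k) 3^k = (1 + 3)^n by the binomial theorem.
For n = 21: (1 + 3)^21 = 4^21 = 4398046511104.

4398046511104


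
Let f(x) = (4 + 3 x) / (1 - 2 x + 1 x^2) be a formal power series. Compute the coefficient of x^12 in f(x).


Write f(x) = sum_{k>=0} a_k x^k. Multiplying both sides by 1 - 2 x + 1 x^2 gives
(1 - 2 x + 1 x^2) sum_{k>=0} a_k x^k = 4 + 3 x.
Matching coefficients:
 x^0: a_0 = 4
 x^1: a_1 - 2 a_0 = 3  =>  a_1 = 2*4 + 3 = 11
 x^k (k >= 2): a_k = 2 a_{k-1} - 1 a_{k-2}.
Iterating: a_2 = 18, a_3 = 25, a_4 = 32, a_5 = 39, a_6 = 46, a_7 = 53, a_8 = 60, a_9 = 67, a_10 = 74, a_11 = 81, a_12 = 88.
So the coefficient of x^12 is 88.

88


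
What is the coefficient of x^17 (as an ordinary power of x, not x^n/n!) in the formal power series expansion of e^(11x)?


The exponential series is e^y = sum_{k>=0} y^k / k!. Substituting y = 11x gives
e^(11x) = sum_{k>=0} 11^k x^k / k!.
So the coefficient of x^n is a^n/n! with a = 11, n = 17:
11^17 / 17! = 505447028499293771/355687428096000 = 45949729863572161/32335220736000

45949729863572161/32335220736000


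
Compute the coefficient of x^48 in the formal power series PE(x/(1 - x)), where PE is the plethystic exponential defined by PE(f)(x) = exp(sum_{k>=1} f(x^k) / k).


For f(x) = x/(1 - x) we have
sum_{k>=1} f(x^k) / k = sum_{k>=1} (1/k) * x^k / (1 - x^k) = sum_{k, m >= 1} x^(k m) / k,
which after exponentiating simplifies to
PE(x/(1 - x)) = prod_{k>=1} 1 / (1 - x^k).
This is the generating function for the partition function p(n), so the coefficient of x^48 is p(48).
Computing p(48) by dynamic programming over parts 1, 2, ..., 48: p(48) = 147273.

147273


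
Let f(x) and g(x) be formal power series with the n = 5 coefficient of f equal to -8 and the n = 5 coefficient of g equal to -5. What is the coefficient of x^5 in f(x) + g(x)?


Addition of formal power series is termwise.
The coefficient of x^5 in f + g = -8 + -5
= -13

-13


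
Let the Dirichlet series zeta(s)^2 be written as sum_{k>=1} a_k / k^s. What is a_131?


The Dirichlet convolution of the constant function 1 with itself gives (1 * 1)(k) = sum_{d | k} 1 = d(k), the number of positive divisors of k.
Since zeta(s) = sum_{k>=1} 1/k^s, we have zeta(s)^2 = sum_{k>=1} d(k)/k^s, so a_k = d(k).
For k = 131: the divisors are 1, 131.
Count = 2.

2


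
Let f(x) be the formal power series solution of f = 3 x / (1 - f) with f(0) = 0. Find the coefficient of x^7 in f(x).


Apply Lagrange inversion: f = 3 x * phi(f) with phi(t) = 1/(1 - t), so
[x^n] f = 3^n * (1/n) [t^(n-1)] phi(t)^n = 3^n * (1/n) [t^(n-1)] (1 - t)^(-n) = 3^n * (1/n) C(2n - 2, n - 1) = 3^n * C_{n-1}.
For n = 7: C_6 = C(12, 6) / 7 = 924/7 = 132.
With the 3^7 = 2187 factor, the coefficient is 2187 * 132 = 288684.

288684


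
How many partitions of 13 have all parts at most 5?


Using the generating function (1-x)^(-1)(1-x^2)^(-1)...(1-x^5)^(-1),
the coefficient of x^13 counts these restricted partitions.
Result = 57

57


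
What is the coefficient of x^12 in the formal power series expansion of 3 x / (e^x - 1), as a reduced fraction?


The exponential generating function for Bernoulli numbers is
x / (e^x - 1) = sum_{k>=0} B_k x^k / k!.
So the coefficient of x^12 in 3 x / (e^x - 1) is 3 B_12 / 12!.
Computing: B_12 = -691/2730, 12! = 479001600, giving
3 * -691/2730 / 479001600 = -691/435891456000.

-691/435891456000


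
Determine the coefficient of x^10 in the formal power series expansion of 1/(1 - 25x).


The geometric series identity gives 1/(1 - c x) = sum_{k>=0} c^k x^k, so the coefficient of x^k is c^k.
Here c = 25 and k = 10.
Computing: 25^10 = 95367431640625

95367431640625


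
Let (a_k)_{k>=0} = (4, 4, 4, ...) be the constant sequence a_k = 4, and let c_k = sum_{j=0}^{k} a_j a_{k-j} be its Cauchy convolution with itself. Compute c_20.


Since a_j = 4 for all j >= 0, the convolution sum becomes
c_k = sum_{j=0}^{k} 4 * 4 = 16 * (k + 1).
Equivalently, the generating function of (a_k) is 4/(1 - x) and its square is 16/(1 - x)^2 = sum_{k>=0} 16(k + 1) x^k.
For k = 20: 16 * 21 = 336.

336


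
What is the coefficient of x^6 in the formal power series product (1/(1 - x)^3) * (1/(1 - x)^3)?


Combine the factors: (1/(1 - x)^3) * (1/(1 - x)^3) = 1/(1 - x)^6.
Then use 1/(1 - x)^r = sum_{k>=0} C(k + r - 1, r - 1) x^k with r = 6 and k = 6:
C(11, 5) = 462.

462


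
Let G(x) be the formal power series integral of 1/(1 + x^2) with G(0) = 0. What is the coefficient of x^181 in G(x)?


1/(1 + x^2) = sum_{j>=0} (-1)^j x^(2j). Integrating termwise with G(0) = 0:
G(x) = sum_{j>=0} (-1)^j x^(2j+1) / (2j+1) = arctan(x).
Only odd powers are nonzero. For x^181 write 181 = 2*90 + 1, giving
(-1)^90 / 181 = 1/181 = 1/181.

1/181


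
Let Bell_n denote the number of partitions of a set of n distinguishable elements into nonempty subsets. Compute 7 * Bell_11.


Bell_11 can be computed from the Bell triangle or from Dobinski's identity Bell_n = (1/e) * sum_{k>=0} k^n / k!.
Computing Bell_11 = 678570.
Then 7 * 678570 = 4749990.

4749990


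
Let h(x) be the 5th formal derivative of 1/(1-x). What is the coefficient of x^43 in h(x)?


Differentiating 5 times: d^5/dx^5 [1/(1-x)] = 5!/(1-x)^6.
The expansion 1/(1-x)^6 = sum_{k>=0} C(k+5, 5) x^k, so the coefficient of x^n in 5!/(1-x)^6 is 5! * C(n+5, 5).
For n = 43: 120 * C(48, 5) = 120 * 1712304 = 205476480

205476480


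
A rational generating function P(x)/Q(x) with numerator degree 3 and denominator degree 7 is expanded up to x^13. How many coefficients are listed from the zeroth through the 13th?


Expanding up to x^13 gives the coefficients for x^0, x^1, ..., x^13.
That is 13 + 1 = 14 coefficients in total.

14


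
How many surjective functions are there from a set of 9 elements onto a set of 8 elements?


By inclusion-exclusion on which target elements are missed, the number of surjections from an n-set onto a k-set is
surj(n, k) = sum_{j=0}^{k} (-1)^j C(k, j) (k - j)^n.
Equivalently surj(n, k) = k! * S(n, k), where S(n, k) is the Stirling number of the second kind.
For n = 9, k = 8:
S(9, 8) = 36, so
surj = 8! * 36 = 40320 * 36 = 1451520.

1451520


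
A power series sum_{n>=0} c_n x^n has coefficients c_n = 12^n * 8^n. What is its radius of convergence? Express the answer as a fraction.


By the root test (Cauchy-Hadamard), the radius is R = 1 / limsup_n |c_n|^(1/n).
Here |c_n|^(1/n) = (12^n * 8^n)^(1/n) = 12 * 8 = 96 for all n.
So R = 1/96 = 1/96.

1/96


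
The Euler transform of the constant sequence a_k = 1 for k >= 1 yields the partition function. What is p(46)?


The Euler transform converts the sequence a_k = 1 into the number of integer partitions.
Using the recurrence or dynamic programming:
p(46) = 105558

105558


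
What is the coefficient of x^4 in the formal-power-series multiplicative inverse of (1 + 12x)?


The inverse is 1/(1 + 12x). Apply the geometric identity 1/(1 - y) = sum_{k>=0} y^k with y = -12x:
1/(1 + 12x) = sum_{k>=0} (-12)^k x^k.
So the coefficient of x^4 is (-12)^4 = 20736.

20736


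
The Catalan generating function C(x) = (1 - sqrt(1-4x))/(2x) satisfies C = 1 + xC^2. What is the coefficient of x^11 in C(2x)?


Substituting x -> 2x scales the n-th coefficient by 2^n, so [x^11] C(2x) = 2^11 * C_11.
C_11 = C(2*11, 11)/(12) = 705432/12 = 58786.
So 2^11 * 58786 = 2048 * 58786 = 120393728.

120393728


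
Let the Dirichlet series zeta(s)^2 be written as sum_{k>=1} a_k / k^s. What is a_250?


The Dirichlet convolution of the constant function 1 with itself gives (1 * 1)(k) = sum_{d | k} 1 = d(k), the number of positive divisors of k.
Since zeta(s) = sum_{k>=1} 1/k^s, we have zeta(s)^2 = sum_{k>=1} d(k)/k^s, so a_k = d(k).
For k = 250: the divisors are 1, 2, 5, 10, 25, 50, 125, 250.
Count = 8.

8


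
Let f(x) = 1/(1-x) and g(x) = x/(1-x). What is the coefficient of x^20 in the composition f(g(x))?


First simplify the composition: f(g(x)) = 1/(1 - x/(1-x)) = (1-x)/((1-x) - x) = (1-x)/(1-2x).
Now extract the coefficient. Write (1-x)/(1-2x) = 1/(1-2x) - x/(1-2x).
The coefficient of x^n in 1/(1-2x) is 2^n, and in x/(1-2x) is 2^(n-1) (for n >= 1).
So the coefficient of x^20 is 2^20 - 2^19 = 1048576 - 524288 = 524288.

524288


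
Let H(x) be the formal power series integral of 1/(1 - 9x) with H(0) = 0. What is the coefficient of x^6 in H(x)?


1/(1 - 9x) = sum_{k>=0} 9^k x^k. Integrating termwise with H(0) = 0:
H(x) = sum_{k>=0} 9^k x^(k+1) / (k+1) = sum_{m>=1} 9^(m-1) x^m / m.
For m = 6: 9^5/6 = 59049/6 = 19683/2.

19683/2


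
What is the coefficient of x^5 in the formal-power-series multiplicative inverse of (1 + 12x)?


The inverse is 1/(1 + 12x). Apply the geometric identity 1/(1 - y) = sum_{k>=0} y^k with y = -12x:
1/(1 + 12x) = sum_{k>=0} (-12)^k x^k.
So the coefficient of x^5 is (-12)^5 = -248832.

-248832


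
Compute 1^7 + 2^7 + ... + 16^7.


This power sum has a closed form given by Faulhaber's formula
sum_{k=1}^{m} k^p = (1 / (p + 1)) * sum_{j=0}^{p} C(p + 1, j) B_j m^(p + 1 - j),
but for small m direct computation is fastest:
1 + 128 + 2187 + 16384 + 78125 + 279936 + 823543 + 2097152 + 4782969 + 10000000 + 19487171 + 35831808 + 62748517 + 105413504 + 170859375 + 268435456 = 680856256.

680856256


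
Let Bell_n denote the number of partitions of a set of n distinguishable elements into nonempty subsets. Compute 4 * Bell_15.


Bell_15 can be computed from the Bell triangle or from Dobinski's identity Bell_n = (1/e) * sum_{k>=0} k^n / k!.
Computing Bell_15 = 1382958545.
Then 4 * 1382958545 = 5531834180.

5531834180


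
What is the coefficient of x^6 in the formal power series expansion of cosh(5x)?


The Maclaurin series is cosh(t) = sum_{m>=0} t^(2m) / (2m)!, so substituting t = 5x, only even powers of x are nonzero, with coefficient of x^(2m) equal to 5^(2m) / (2m)!.
For x^6 the coefficient is 5^6/6! = 15625/720 = 3125/144.

3125/144


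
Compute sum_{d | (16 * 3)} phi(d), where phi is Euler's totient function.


First, 16 * 3 = 48. One classical identity is sum_{d | n} phi(d) = n (each k in [1, n] has a unique gcd with n, and among the k's with gcd(k, n) = n/d there are phi(d) of them). So the sum equals 48. We also verify directly:
Divisors of 48: 1, 2, 3, 4, 6, 8, 12, 16, 24, 48.
phi values: 1, 1, 2, 2, 2, 4, 4, 8, 8, 16.
Sum = 48.

48


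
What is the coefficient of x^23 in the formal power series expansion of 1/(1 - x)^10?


The negative binomial / multiset identity is
1/(1 - x)^r = sum_{k>=0} C(k + r - 1, r - 1) x^k.
Here r = 10 and k = 23, so the coefficient is
C(23 + 9, 9) = C(32, 9)
= 28048800

28048800


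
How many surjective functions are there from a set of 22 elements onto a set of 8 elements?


By inclusion-exclusion on which target elements are missed, the number of surjections from an n-set onto a k-set is
surj(n, k) = sum_{j=0}^{k} (-1)^j C(k, j) (k - j)^n.
Equivalently surj(n, k) = k! * S(n, k), where S(n, k) is the Stirling number of the second kind.
For n = 22, k = 8:
S(22, 8) = 1142399079991620, so
surj = 8! * 1142399079991620 = 40320 * 1142399079991620 = 46061530905262118400.

46061530905262118400


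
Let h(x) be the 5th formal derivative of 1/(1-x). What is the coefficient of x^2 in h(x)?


Differentiating 5 times: d^5/dx^5 [1/(1-x)] = 5!/(1-x)^6.
The expansion 1/(1-x)^6 = sum_{k>=0} C(k+5, 5) x^k, so the coefficient of x^n in 5!/(1-x)^6 is 5! * C(n+5, 5).
For n = 2: 120 * C(7, 5) = 120 * 21 = 2520

2520


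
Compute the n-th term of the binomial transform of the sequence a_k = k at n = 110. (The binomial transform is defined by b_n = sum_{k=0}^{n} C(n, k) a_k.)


With a_k = k, b_n = sum_{k=0}^{n} C(n, k) k. Using k * C(n, k) = n * C(n-1, k-1) gives b_n = n * sum_{k>=1} C(n-1, k-1) = n * 2^(n-1).
For n = 110: 110 * 2^109 = 110 * 649037107316853453566312041152512 = 71394081804853879892294324526776320.

71394081804853879892294324526776320


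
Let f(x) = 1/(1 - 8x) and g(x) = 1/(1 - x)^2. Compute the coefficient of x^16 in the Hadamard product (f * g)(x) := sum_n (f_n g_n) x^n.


f has coefficients f_k = 8^k. For g = 1/(1 - x)^2 the coefficient is g_k = C(k + 1, 1) = k + 1. The Hadamard coefficient is (f * g)_k = 8^k * (k + 1).
For k = 16: 8^16 * 17 = 281474976710656 * 17 = 4785074604081152.

4785074604081152


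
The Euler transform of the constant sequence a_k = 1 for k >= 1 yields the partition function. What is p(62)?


The Euler transform converts the sequence a_k = 1 into the number of integer partitions.
Using the recurrence or dynamic programming:
p(62) = 1300156

1300156


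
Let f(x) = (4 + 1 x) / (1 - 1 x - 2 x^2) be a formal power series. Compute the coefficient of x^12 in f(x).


Write f(x) = sum_{k>=0} a_k x^k. Multiplying both sides by 1 - 1 x - 2 x^2 gives
(1 - 1 x - 2 x^2) sum_{k>=0} a_k x^k = 4 + 1 x.
Matching coefficients:
 x^0: a_0 = 4
 x^1: a_1 - 1 a_0 = 1  =>  a_1 = 1*4 + 1 = 5
 x^k (k >= 2): a_k = 1 a_{k-1} + 2 a_{k-2}.
Iterating: a_2 = 13, a_3 = 23, a_4 = 49, a_5 = 95, a_6 = 193, a_7 = 383, a_8 = 769, a_9 = 1535, a_10 = 3073, a_11 = 6143, a_12 = 12289.
So the coefficient of x^12 is 12289.

12289


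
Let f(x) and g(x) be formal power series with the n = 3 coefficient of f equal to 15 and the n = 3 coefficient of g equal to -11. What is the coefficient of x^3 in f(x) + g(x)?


Addition of formal power series is termwise.
The coefficient of x^3 in f + g = 15 + -11
= 4

4


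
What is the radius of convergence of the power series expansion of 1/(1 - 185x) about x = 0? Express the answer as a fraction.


Expanding 1/(1 - 185x) = sum_{k>=0} 185^k x^k, the series converges when |185x| < 1, i.e., |x| < 1/185.
So the radius of convergence is 1/185 = 1/185.

1/185


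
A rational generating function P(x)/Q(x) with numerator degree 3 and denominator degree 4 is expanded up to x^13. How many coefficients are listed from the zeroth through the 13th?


Expanding up to x^13 gives the coefficients for x^0, x^1, ..., x^13.
That is 13 + 1 = 14 coefficients in total.

14


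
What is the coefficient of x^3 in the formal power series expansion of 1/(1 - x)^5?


The expansion 1/(1 - x)^r = sum_{k>=0} C(k + r - 1, r - 1) x^k follows from the multiset / negative-binomial theorem (or from repeated differentiation of the geometric series).
For r = 5 and k = 3:
C(7, 4) = 5040 / (24 * 6) = 35.

35


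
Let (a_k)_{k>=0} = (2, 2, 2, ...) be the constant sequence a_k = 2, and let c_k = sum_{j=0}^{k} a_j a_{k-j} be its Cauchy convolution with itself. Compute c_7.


Since a_j = 2 for all j >= 0, the convolution sum becomes
c_k = sum_{j=0}^{k} 2 * 2 = 4 * (k + 1).
Equivalently, the generating function of (a_k) is 2/(1 - x) and its square is 4/(1 - x)^2 = sum_{k>=0} 4(k + 1) x^k.
For k = 7: 4 * 8 = 32.

32


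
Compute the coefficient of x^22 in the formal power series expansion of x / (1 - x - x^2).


Let f(x) = sum_{k>=0} a_k x^k. Multiplying f(x) * (1 - x - x^2) = x and matching coefficients gives a_0 = 0, a_1 = 1, and a_k = a_{k-1} + a_{k-2} for k >= 2. These are the Fibonacci numbers F_k.
Iterating from F_0 = 0, F_1 = 1:
F_0=0, F_1=1, F_2=1, F_3=2, F_4=3, F_5=5, F_6=8, F_7=13, F_8=21, F_9=34, ...
F_22 = 17711.

17711


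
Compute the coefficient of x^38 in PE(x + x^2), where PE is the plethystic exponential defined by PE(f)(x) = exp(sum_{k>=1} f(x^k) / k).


With f(x) = x + x^2, the exponent is sum_{k>=1} (x^k + x^(2k)) / k = -ln(1 - x) - ln(1 - x^2). Exponentiating:
PE(x + x^2) = 1 / ((1 - x)(1 - x^2)).
This is the generating function for partitions of n into parts of size 1 or 2. The number of 2's can be any j in 0..19, and the rest are 1's, so
[x^38] = floor(38/2) + 1 = 20.

20


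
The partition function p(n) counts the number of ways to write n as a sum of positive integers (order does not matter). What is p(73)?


Using the generating function prod_{k>=1} 1/(1-x^k), we compute p(73).
By dynamic programming over parts 1 through 73:
p(73) = 6185689

6185689


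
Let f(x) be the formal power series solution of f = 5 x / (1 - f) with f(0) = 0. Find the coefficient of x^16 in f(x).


Apply Lagrange inversion: f = 5 x * phi(f) with phi(t) = 1/(1 - t), so
[x^n] f = 5^n * (1/n) [t^(n-1)] phi(t)^n = 5^n * (1/n) [t^(n-1)] (1 - t)^(-n) = 5^n * (1/n) C(2n - 2, n - 1) = 5^n * C_{n-1}.
For n = 16: C_15 = C(30, 15) / 16 = 155117520/16 = 9694845.
With the 5^16 = 152587890625 factor, the coefficient is 152587890625 * 9694845 = 1479315948486328125.

1479315948486328125


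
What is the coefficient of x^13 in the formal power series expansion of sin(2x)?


The Maclaurin series is sin(t) = sum_{k>=0} (-1)^k t^(2k+1) / (2k+1)!, so substituting t = 2x, only odd powers of x are nonzero, with coefficient of x^(2k+1) equal to (-1)^k 2^(2k+1) / (2k+1)!.
Write 13 = 2*6 + 1, giving the coefficient (-1)^6 * 2^13 / 13! = 8192/6227020800 = 8/6081075.

8/6081075


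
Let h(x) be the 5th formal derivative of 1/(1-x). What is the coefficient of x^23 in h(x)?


Differentiating 5 times: d^5/dx^5 [1/(1-x)] = 5!/(1-x)^6.
The expansion 1/(1-x)^6 = sum_{k>=0} C(k+5, 5) x^k, so the coefficient of x^n in 5!/(1-x)^6 is 5! * C(n+5, 5).
For n = 23: 120 * C(28, 5) = 120 * 98280 = 11793600

11793600


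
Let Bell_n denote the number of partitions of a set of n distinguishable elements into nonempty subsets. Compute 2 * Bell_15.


Bell_15 can be computed from the Bell triangle or from Dobinski's identity Bell_n = (1/e) * sum_{k>=0} k^n / k!.
Computing Bell_15 = 1382958545.
Then 2 * 1382958545 = 2765917090.

2765917090


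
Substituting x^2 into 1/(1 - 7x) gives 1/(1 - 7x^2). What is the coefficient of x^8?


The coefficient of x^(2m) in 1/(1 - 7x^2) is 7^m.
With n = 8 = 2*4, the coefficient is 7^4 = 2401.

2401


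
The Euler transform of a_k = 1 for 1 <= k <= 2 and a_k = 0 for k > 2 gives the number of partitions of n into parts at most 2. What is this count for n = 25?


Partitions of 25 into parts at most 2:
Using generating function (1-x)^(-1)(1-x^2)^(-1),
the coefficient of x^25 = 13

13


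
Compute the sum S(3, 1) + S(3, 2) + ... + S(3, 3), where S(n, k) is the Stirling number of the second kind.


By definition, S(n, k) counts partitions of an n-set into exactly k nonempty blocks.
Computing row n = 3 for k = 1..3:
S(3, k): 1, 3, 1
Sum = 5. (This equals Bell_3 since the sum runs over all k.)

5


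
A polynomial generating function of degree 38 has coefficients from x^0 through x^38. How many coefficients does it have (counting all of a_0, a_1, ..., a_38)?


A polynomial of degree 38 takes the form a_0 + a_1 x + ... + a_38 x^38.
The number of coefficients is 38 + 1 = 39.

39


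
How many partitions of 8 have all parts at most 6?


Using the generating function (1-x)^(-1)(1-x^2)^(-1)...(1-x^6)^(-1),
the coefficient of x^8 counts these restricted partitions.
Result = 20

20


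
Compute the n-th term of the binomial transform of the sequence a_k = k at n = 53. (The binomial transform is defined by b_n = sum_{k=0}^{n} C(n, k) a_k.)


With a_k = k, b_n = sum_{k=0}^{n} C(n, k) k. Using k * C(n, k) = n * C(n-1, k-1) gives b_n = n * sum_{k>=1} C(n-1, k-1) = n * 2^(n-1).
For n = 53: 53 * 2^52 = 53 * 4503599627370496 = 238690780250636288.

238690780250636288


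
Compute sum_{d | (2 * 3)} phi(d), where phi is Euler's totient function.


First, 2 * 3 = 6. One classical identity is sum_{d | n} phi(d) = n (each k in [1, n] has a unique gcd with n, and among the k's with gcd(k, n) = n/d there are phi(d) of them). So the sum equals 6. We also verify directly:
Divisors of 6: 1, 2, 3, 6.
phi values: 1, 1, 2, 2.
Sum = 6.

6


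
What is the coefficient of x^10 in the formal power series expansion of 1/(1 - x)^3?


The negative binomial / multiset identity is
1/(1 - x)^r = sum_{k>=0} C(k + r - 1, r - 1) x^k.
Here r = 3 and k = 10, so the coefficient is
C(10 + 2, 2) = C(12, 2)
= 66

66


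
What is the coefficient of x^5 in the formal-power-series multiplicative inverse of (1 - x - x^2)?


Let the inverse be f(x) = sum_{k>=0} a_k x^k. From f(x) * (1 - x - x^2) = 1 and matching coefficients:
 x^0: a_0 = 1.
 x^1: a_1 - a_0 = 0, so a_1 = 1.
 x^k (k >= 2): a_k - a_{k-1} - a_{k-2} = 0, i.e. a_k = a_{k-1} + a_{k-2}.
This is the Fibonacci-type recurrence shifted so that a_0 = a_1 = 1.
Iterating: a_0=1, a_1=1, a_2=2, a_3=3, a_4=5, a_5=8
a_5 = 8.

8


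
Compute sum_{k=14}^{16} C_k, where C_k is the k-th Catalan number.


C_14 through C_16: 2674440, 9694845, 35357670
Sum = 2674440 + 9694845 + 35357670
= 47726955

47726955


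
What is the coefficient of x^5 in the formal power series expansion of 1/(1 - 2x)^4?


The general identity 1/(1 - c x)^r = sum_{k>=0} c^k C(k + r - 1, r - 1) x^k follows by substituting y = c x into 1/(1 - y)^r = sum_{k>=0} C(k + r - 1, r - 1) y^k.
For c = 2, r = 4, k = 5:
2^5 * C(8, 3) = 32 * 56 = 1792.

1792


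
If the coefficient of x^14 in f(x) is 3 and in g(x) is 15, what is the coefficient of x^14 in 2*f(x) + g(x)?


Scalar multiplication scales coefficients: 2 * 3 = 6.
Then add the g coefficient: 6 + 15
= 21

21


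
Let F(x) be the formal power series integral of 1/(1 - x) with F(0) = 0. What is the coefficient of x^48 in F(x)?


1/(1 - x) = sum_{k>=0} x^k. Integrating termwise and using F(0) = 0 gives
F(x) = sum_{k>=0} x^(k+1) / (k+1) = sum_{m>=1} x^m / m = -ln(1 - x).
So the coefficient of x^48 is 1/48 = 1/48.

1/48


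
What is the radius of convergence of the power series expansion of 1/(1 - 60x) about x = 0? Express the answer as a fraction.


Expanding 1/(1 - 60x) = sum_{k>=0} 60^k x^k, the series converges when |60x| < 1, i.e., |x| < 1/60.
So the radius of convergence is 1/60 = 1/60.

1/60


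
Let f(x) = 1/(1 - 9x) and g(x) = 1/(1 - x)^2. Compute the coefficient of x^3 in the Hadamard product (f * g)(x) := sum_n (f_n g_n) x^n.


f has coefficients f_k = 9^k. For g = 1/(1 - x)^2 the coefficient is g_k = C(k + 1, 1) = k + 1. The Hadamard coefficient is (f * g)_k = 9^k * (k + 1).
For k = 3: 9^3 * 4 = 729 * 4 = 2916.

2916


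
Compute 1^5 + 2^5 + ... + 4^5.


This power sum has a closed form given by Faulhaber's formula
sum_{k=1}^{m} k^p = (1 / (p + 1)) * sum_{j=0}^{p} C(p + 1, j) B_j m^(p + 1 - j),
but for small m direct computation is fastest:
1 + 32 + 243 + 1024 = 1300.

1300


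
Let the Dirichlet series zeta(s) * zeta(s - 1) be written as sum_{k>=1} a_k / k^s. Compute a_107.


Convolution gives a_k = sum_{d | k} d * 1 = sum_{d | k} d = sigma(k), the sum of positive divisors of k.
For k = 107, the divisors are 1, 107, so
sigma(107) = 1 + 107 = 108.

108


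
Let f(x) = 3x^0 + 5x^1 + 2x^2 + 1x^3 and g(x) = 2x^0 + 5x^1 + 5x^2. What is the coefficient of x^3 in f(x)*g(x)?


Cauchy product at x^3:
5*5 + 2*5 + 1*2
= 37

37


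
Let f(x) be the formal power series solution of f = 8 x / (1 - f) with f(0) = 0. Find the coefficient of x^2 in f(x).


Apply Lagrange inversion: f = 8 x * phi(f) with phi(t) = 1/(1 - t), so
[x^n] f = 8^n * (1/n) [t^(n-1)] phi(t)^n = 8^n * (1/n) [t^(n-1)] (1 - t)^(-n) = 8^n * (1/n) C(2n - 2, n - 1) = 8^n * C_{n-1}.
For n = 2: C_1 = C(2, 1) / 2 = 2/2 = 1.
With the 8^2 = 64 factor, the coefficient is 64 * 1 = 64.

64


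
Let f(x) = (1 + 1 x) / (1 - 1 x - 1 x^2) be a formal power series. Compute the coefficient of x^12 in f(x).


Write f(x) = sum_{k>=0} a_k x^k. Multiplying both sides by 1 - 1 x - 1 x^2 gives
(1 - 1 x - 1 x^2) sum_{k>=0} a_k x^k = 1 + 1 x.
Matching coefficients:
 x^0: a_0 = 1
 x^1: a_1 - 1 a_0 = 1  =>  a_1 = 1*1 + 1 = 2
 x^k (k >= 2): a_k = 1 a_{k-1} + 1 a_{k-2}.
Iterating: a_2 = 3, a_3 = 5, a_4 = 8, a_5 = 13, a_6 = 21, a_7 = 34, a_8 = 55, a_9 = 89, a_10 = 144, a_11 = 233, a_12 = 377.
So the coefficient of x^12 is 377.

377


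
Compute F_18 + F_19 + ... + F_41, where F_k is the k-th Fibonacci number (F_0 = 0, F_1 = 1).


Use the identity sum_{k=0}^{N} F_k = F_{N+2} - 1 (which follows from F_{k+2} - F_{k+1} = F_k). Then
sum_{k=18}^{41} F_k = (F_{43} - 1) - (F_{19} - 1) = F_{43} - F_{19}.
Computing: F_{43} = 433494437, F_{19} = 4181, so
Sum = 433494437 - 4181 = 433490256.

433490256


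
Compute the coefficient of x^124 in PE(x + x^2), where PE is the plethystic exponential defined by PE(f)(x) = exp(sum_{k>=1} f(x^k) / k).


With f(x) = x + x^2, the exponent is sum_{k>=1} (x^k + x^(2k)) / k = -ln(1 - x) - ln(1 - x^2). Exponentiating:
PE(x + x^2) = 1 / ((1 - x)(1 - x^2)).
This is the generating function for partitions of n into parts of size 1 or 2. The number of 2's can be any j in 0..62, and the rest are 1's, so
[x^124] = floor(124/2) + 1 = 63.

63


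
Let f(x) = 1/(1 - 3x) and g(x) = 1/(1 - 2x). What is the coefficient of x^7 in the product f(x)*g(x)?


The coefficient of x^n in f*g is the Cauchy product: sum_{k=0}^{n} a^k * b^(n-k).
With a=3, b=2, n=7:
sum_{k=0}^{7} 3^k * 2^(7-k)
= 6305

6305


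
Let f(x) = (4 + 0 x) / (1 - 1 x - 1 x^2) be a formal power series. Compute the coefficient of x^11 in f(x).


Write f(x) = sum_{k>=0} a_k x^k. Multiplying both sides by 1 - 1 x - 1 x^2 gives
(1 - 1 x - 1 x^2) sum_{k>=0} a_k x^k = 4 + 0 x.
Matching coefficients:
 x^0: a_0 = 4
 x^1: a_1 - 1 a_0 = 0  =>  a_1 = 1*4 + 0 = 4
 x^k (k >= 2): a_k = 1 a_{k-1} + 1 a_{k-2}.
Iterating: a_2 = 8, a_3 = 12, a_4 = 20, a_5 = 32, a_6 = 52, a_7 = 84, a_8 = 136, a_9 = 220, a_10 = 356, a_11 = 576.
So the coefficient of x^11 is 576.

576


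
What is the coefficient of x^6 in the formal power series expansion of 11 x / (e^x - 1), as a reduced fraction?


The exponential generating function for Bernoulli numbers is
x / (e^x - 1) = sum_{k>=0} B_k x^k / k!.
So the coefficient of x^6 in 11 x / (e^x - 1) is 11 B_6 / 6!.
Computing: B_6 = 1/42, 6! = 720, giving
11 * 1/42 / 720 = 11/30240.

11/30240


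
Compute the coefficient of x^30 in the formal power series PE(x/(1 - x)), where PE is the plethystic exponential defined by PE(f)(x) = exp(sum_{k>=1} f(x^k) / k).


For f(x) = x/(1 - x) we have
sum_{k>=1} f(x^k) / k = sum_{k>=1} (1/k) * x^k / (1 - x^k) = sum_{k, m >= 1} x^(k m) / k,
which after exponentiating simplifies to
PE(x/(1 - x)) = prod_{k>=1} 1 / (1 - x^k).
This is the generating function for the partition function p(n), so the coefficient of x^30 is p(30).
Computing p(30) by dynamic programming over parts 1, 2, ..., 30: p(30) = 5604.

5604


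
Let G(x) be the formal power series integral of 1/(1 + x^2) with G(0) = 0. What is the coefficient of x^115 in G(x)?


1/(1 + x^2) = sum_{j>=0} (-1)^j x^(2j). Integrating termwise with G(0) = 0:
G(x) = sum_{j>=0} (-1)^j x^(2j+1) / (2j+1) = arctan(x).
Only odd powers are nonzero. For x^115 write 115 = 2*57 + 1, giving
(-1)^57 / 115 = -1/115 = -1/115.

-1/115


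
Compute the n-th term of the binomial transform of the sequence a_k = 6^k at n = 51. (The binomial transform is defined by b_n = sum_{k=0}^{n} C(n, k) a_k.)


With a_k = 6^k, b_n = sum_{k=0}^{n} C(n, k) 6^k = (1 + 6)^n by the binomial theorem.
For n = 51: (1 + 6)^51 = 7^51 = 12589255298531885026341962383987545444758743.

12589255298531885026341962383987545444758743


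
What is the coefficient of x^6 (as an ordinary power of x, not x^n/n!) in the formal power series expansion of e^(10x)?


The exponential series is e^y = sum_{k>=0} y^k / k!. Substituting y = 10x gives
e^(10x) = sum_{k>=0} 10^k x^k / k!.
So the coefficient of x^n is a^n/n! with a = 10, n = 6:
10^6 / 6! = 1000000/720 = 12500/9

12500/9


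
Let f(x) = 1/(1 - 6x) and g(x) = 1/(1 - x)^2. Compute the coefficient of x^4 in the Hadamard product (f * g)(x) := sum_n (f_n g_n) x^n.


f has coefficients f_k = 6^k. For g = 1/(1 - x)^2 the coefficient is g_k = C(k + 1, 1) = k + 1. The Hadamard coefficient is (f * g)_k = 6^k * (k + 1).
For k = 4: 6^4 * 5 = 1296 * 5 = 6480.

6480


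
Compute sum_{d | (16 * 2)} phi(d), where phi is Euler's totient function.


First, 16 * 2 = 32. One classical identity is sum_{d | n} phi(d) = n (each k in [1, n] has a unique gcd with n, and among the k's with gcd(k, n) = n/d there are phi(d) of them). So the sum equals 32. We also verify directly:
Divisors of 32: 1, 2, 4, 8, 16, 32.
phi values: 1, 1, 2, 4, 8, 16.
Sum = 32.

32


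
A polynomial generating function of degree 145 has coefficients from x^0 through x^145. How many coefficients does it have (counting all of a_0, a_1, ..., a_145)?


A polynomial of degree 145 takes the form a_0 + a_1 x + ... + a_145 x^145.
The number of coefficients is 145 + 1 = 146.

146


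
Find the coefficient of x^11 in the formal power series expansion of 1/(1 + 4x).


Write 1/(1 + c x) = 1/(1 - (-c) x) and apply the geometric-series identity
1/(1 - y) = sum_{k>=0} y^k to get 1/(1 + c x) = sum_{k>=0} (-c)^k x^k.
So the coefficient of x^k is (-c)^k = (-1)^k * c^k.
Here c = 4 and k = 11:
(-4)^11 = -1 * 4194304 = -4194304

-4194304


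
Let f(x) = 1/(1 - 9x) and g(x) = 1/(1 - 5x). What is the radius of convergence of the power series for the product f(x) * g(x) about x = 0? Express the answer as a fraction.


The radius of 1/(1 - 9x) is 1/9 (nearest singularity at x = 1/9), and the radius of 1/(1 - 5x) is 1/5.
The product f(x)*g(x) = 1/((1 - 9x)(1 - 5x)) has singularities at both 1/9 and 1/5, so its radius of convergence is the distance to the nearest one:
min(1/9, 1/5) = 1/9.

1/9


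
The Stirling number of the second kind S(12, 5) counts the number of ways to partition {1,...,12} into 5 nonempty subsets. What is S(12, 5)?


Using the explicit formula S(n,k) = (1/k!) sum_{j=0}^{k} (-1)^(k-j) C(k,j) j^n:
S(12, 5) = 1379400
Equivalently, S(n,k) is n! times the coefficient of x^n in the EGF (e^x - 1)^k / k!.

1379400


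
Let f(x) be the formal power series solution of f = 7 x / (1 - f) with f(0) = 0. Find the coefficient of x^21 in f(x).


Apply Lagrange inversion: f = 7 x * phi(f) with phi(t) = 1/(1 - t), so
[x^n] f = 7^n * (1/n) [t^(n-1)] phi(t)^n = 7^n * (1/n) [t^(n-1)] (1 - t)^(-n) = 7^n * (1/n) C(2n - 2, n - 1) = 7^n * C_{n-1}.
For n = 21: C_20 = C(40, 20) / 21 = 137846528820/21 = 6564120420.
With the 7^21 = 558545864083284007 factor, the coefficient is 558545864083284007 * 6564120420 = 3666362311935629131008122940.

3666362311935629131008122940


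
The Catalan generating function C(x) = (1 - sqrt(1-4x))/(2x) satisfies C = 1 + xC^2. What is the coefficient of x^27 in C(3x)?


Substituting x -> 3x scales the n-th coefficient by 3^n, so [x^27] C(3x) = 3^27 * C_27.
C_27 = C(2*27, 27)/(28) = 1946939425648112/28 = 69533550916004.
So 3^27 * 69533550916004 = 7625597484987 * 69533550916004 = 530234870987295612488031948.

530234870987295612488031948


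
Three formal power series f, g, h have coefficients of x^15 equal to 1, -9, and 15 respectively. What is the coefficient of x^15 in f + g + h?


Series addition is componentwise:
1 + -9 + 15
= 7

7


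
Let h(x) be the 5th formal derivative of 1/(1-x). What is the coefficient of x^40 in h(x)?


Differentiating 5 times: d^5/dx^5 [1/(1-x)] = 5!/(1-x)^6.
The expansion 1/(1-x)^6 = sum_{k>=0} C(k+5, 5) x^k, so the coefficient of x^n in 5!/(1-x)^6 is 5! * C(n+5, 5).
For n = 40: 120 * C(45, 5) = 120 * 1221759 = 146611080

146611080


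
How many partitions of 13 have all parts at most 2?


Using the generating function (1-x)^(-1)(1-x^2)^(-1),
the coefficient of x^13 counts these restricted partitions.
Result = 7

7


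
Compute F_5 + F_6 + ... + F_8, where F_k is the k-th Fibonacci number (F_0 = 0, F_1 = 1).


Use the identity sum_{k=0}^{N} F_k = F_{N+2} - 1 (which follows from F_{k+2} - F_{k+1} = F_k). Then
sum_{k=5}^{8} F_k = (F_{10} - 1) - (F_{6} - 1) = F_{10} - F_{6}.
Computing: F_{10} = 55, F_{6} = 8, so
Sum = 55 - 8 = 47.

47


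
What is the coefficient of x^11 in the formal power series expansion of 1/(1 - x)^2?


The expansion 1/(1 - x)^r = sum_{k>=0} C(k + r - 1, r - 1) x^k follows from the multiset / negative-binomial theorem (or from repeated differentiation of the geometric series).
For r = 2 and k = 11:
C(12, 1) = 479001600 / (1 * 39916800) = 12.

12


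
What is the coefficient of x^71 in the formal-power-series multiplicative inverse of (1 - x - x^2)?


Let the inverse be f(x) = sum_{k>=0} a_k x^k. From f(x) * (1 - x - x^2) = 1 and matching coefficients:
 x^0: a_0 = 1.
 x^1: a_1 - a_0 = 0, so a_1 = 1.
 x^k (k >= 2): a_k - a_{k-1} - a_{k-2} = 0, i.e. a_k = a_{k-1} + a_{k-2}.
This is the Fibonacci-type recurrence shifted so that a_0 = a_1 = 1.
Iterating: a_0=1, a_1=1, a_2=2, a_3=3, a_4=5, a_5=8, a_6=13, a_7=21, a_8=34, a_9=55, ...
a_71 = 498454011879264.

498454011879264


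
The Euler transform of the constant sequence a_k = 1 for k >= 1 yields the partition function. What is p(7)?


The Euler transform converts the sequence a_k = 1 into the number of integer partitions.
Using the recurrence or dynamic programming:
p(7) = 15

15


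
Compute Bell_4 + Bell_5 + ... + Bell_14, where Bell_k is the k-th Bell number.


Recall Bell_k counts set partitions of a k-set (with Bell_0 = 1 by convention).
Bell_4 through Bell_14: 15, 52, 203, 877, 4140, 21147, 115975, 678570, 4213597, 27644437, 190899322
Sum = 15 + 52 + 203 + 877 + 4140 + 21147 + 115975 + 678570 + 4213597 + 27644437 + 190899322 = 223578335.

223578335


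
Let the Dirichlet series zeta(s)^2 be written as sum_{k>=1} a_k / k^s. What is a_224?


The Dirichlet convolution of the constant function 1 with itself gives (1 * 1)(k) = sum_{d | k} 1 = d(k), the number of positive divisors of k.
Since zeta(s) = sum_{k>=1} 1/k^s, we have zeta(s)^2 = sum_{k>=1} d(k)/k^s, so a_k = d(k).
For k = 224: the divisors are 1, 2, 4, 7, 8, 14, 16, 28, 32, 56, 112, 224.
Count = 12.

12


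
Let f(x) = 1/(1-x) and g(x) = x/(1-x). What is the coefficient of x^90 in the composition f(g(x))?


First simplify the composition: f(g(x)) = 1/(1 - x/(1-x)) = (1-x)/((1-x) - x) = (1-x)/(1-2x).
Now extract the coefficient. Write (1-x)/(1-2x) = 1/(1-2x) - x/(1-2x).
The coefficient of x^n in 1/(1-2x) is 2^n, and in x/(1-2x) is 2^(n-1) (for n >= 1).
So the coefficient of x^90 is 2^90 - 2^89 = 1237940039285380274899124224 - 618970019642690137449562112 = 618970019642690137449562112.

618970019642690137449562112


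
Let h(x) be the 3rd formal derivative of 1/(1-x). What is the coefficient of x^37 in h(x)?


Differentiating 3 times: d^3/dx^3 [1/(1-x)] = 3!/(1-x)^4.
The expansion 1/(1-x)^4 = sum_{k>=0} C(k+3, 3) x^k, so the coefficient of x^n in 3!/(1-x)^4 is 3! * C(n+3, 3).
For n = 37: 6 * C(40, 3) = 6 * 9880 = 59280

59280


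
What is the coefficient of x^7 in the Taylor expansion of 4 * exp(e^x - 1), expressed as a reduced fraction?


exp(e^x - 1) = sum_{k>=0} Bell_k x^k / k!, where Bell_k is the k-th Bell number.
So the coefficient of x^7 is 4 * Bell_7 / 7!.
Computing: Bell_7 = 877 and 7! = 5040, giving
4 * 877/5040 = 877/1260.

877/1260


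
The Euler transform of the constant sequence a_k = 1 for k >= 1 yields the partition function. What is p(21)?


The Euler transform converts the sequence a_k = 1 into the number of integer partitions.
Using the recurrence or dynamic programming:
p(21) = 792

792


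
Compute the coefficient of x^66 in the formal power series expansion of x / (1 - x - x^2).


Let f(x) = sum_{k>=0} a_k x^k. Multiplying f(x) * (1 - x - x^2) = x and matching coefficients gives a_0 = 0, a_1 = 1, and a_k = a_{k-1} + a_{k-2} for k >= 2. These are the Fibonacci numbers F_k.
Iterating from F_0 = 0, F_1 = 1:
F_0=0, F_1=1, F_2=1, F_3=2, F_4=3, F_5=5, F_6=8, F_7=13, F_8=21, F_9=34, ...
F_66 = 27777890035288.

27777890035288


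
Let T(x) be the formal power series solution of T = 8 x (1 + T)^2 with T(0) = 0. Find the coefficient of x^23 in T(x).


Apply the Lagrange inversion formula: if T = 8 x * phi(T) with phi(t) = (1 + t)^2, then [x^n] T = 8^n * (1/n) [t^(n-1)] phi(t)^n = 8^n * (1/n) [t^(n-1)] (1 + t)^(2n) = 8^n * (1/n) C(2n, n-1).
Using the identity C(2n, n-1) = C(2n, n) * n / (n+1), the unscaled factor equals C(2n, n) / (n+1) = C_n, the n-th Catalan number.
For n = 23: C_23 = C(46, 23) / 24 = 8233430727600/24 = 343059613650.
With the 8^23 = 590295810358705651712 factor, the coefficient is 590295810358705651712 * 343059613650 = 202506652640871228790390181068800.

202506652640871228790390181068800


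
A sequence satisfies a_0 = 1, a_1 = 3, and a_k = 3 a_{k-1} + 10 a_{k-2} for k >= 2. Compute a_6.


The characteristic equation is t^2 - 3 t - 10 = 0, with roots r_1 = 5 and r_2 = -2 (so c_1 = r_1 + r_2, c_2 = -r_1 r_2 as required).
One can use the closed form a_n = A r_1^n + B r_2^n, but direct iteration is more reliable:
a_0 = 1, a_1 = 3, a_2 = 19, a_3 = 87, a_4 = 451, a_5 = 2223, a_6 = 11179.
So a_6 = 11179.

11179
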